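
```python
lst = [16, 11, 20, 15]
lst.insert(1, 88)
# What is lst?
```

[16, 88, 11, 20, 15]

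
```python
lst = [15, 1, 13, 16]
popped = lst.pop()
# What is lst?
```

[15, 1, 13]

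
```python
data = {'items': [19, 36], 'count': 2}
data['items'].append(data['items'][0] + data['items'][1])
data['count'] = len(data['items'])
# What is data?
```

After line 1: data = {'items': [19, 36], 'count': 2}
After line 2 (append 19 + 36 = 55): data = {'items': [19, 36, 55], 'count': 2}
After line 3 (count = len(items) = 3): data = {'items': [19, 36, 55], 'count': 3}

{'items': [19, 36, 55], 'count': 3}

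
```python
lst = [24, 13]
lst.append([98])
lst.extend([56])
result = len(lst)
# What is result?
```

After line 1: lst = [24, 13]
After line 2 (append adds [98] as single element): lst = [24, 13, [98]]
After line 3 (extend unpacks [56], adds 56): lst = [24, 13, [98], 56]
After line 4: result = len(lst) = 4

4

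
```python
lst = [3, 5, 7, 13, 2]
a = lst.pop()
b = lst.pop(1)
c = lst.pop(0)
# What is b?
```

After line 1: lst = [3, 5, 7, 13, 2]
After line 2 (pop() -> a = 2): lst = [3, 5, 7, 13]
After line 3 (pop(1) -> b = 5): lst = [3, 7, 13]
After line 4 (pop(0) -> c = 3): lst = [7, 13]

5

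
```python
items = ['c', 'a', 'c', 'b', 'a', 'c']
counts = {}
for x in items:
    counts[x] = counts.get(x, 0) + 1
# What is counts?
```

Initial: counts = {}, items = ['c', 'a', 'c', 'b', 'a', 'c']
See 'c': counts = {'c': 1}
See 'a': counts = {'c': 1, 'a': 1}
See 'c': counts = {'c': 2, 'a': 1}
See 'b': counts = {'c': 2, 'a': 1, 'b': 1}
See 'a': counts = {'c': 2, 'a': 2, 'b': 1}
See 'c': counts = {'c': 3, 'a': 2, 'b': 1}

{'c': 3, 'a': 2, 'b': 1}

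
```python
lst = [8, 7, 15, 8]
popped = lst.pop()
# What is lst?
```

[8, 7, 15]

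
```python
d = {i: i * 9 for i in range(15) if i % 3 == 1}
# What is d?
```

{1: 9, 4: 36, 7: 63, 10: 90, 13: 117}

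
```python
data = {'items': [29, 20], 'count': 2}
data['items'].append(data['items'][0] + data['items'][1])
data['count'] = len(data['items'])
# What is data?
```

After line 1: data = {'items': [29, 20], 'count': 2}
After line 2 (append 29 + 20 = 49): data = {'items': [29, 20, 49], 'count': 2}
After line 3 (count = len(items) = 3): data = {'items': [29, 20, 49], 'count': 3}

{'items': [29, 20, 49], 'count': 3}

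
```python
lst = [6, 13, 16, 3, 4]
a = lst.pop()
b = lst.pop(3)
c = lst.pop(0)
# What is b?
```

After line 1: lst = [6, 13, 16, 3, 4]
After line 2 (pop() -> a = 4): lst = [6, 13, 16, 3]
After line 3 (pop(3) -> b = 3): lst = [6, 13, 16]
After line 4 (pop(0) -> c = 6): lst = [13, 16]

3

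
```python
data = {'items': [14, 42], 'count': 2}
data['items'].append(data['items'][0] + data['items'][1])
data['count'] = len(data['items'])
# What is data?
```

After line 1: data = {'items': [14, 42], 'count': 2}
After line 2 (append 14 + 42 = 56): data = {'items': [14, 42, 56], 'count': 2}
After line 3 (count = len(items) = 3): data = {'items': [14, 42, 56], 'count': 3}

{'items': [14, 42, 56], 'count': 3}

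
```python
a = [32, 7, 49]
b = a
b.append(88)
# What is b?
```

After line 1: a = [32, 7, 49]
After line 2 (b = a is an alias, same object): a = [32, 7, 49], b = [32, 7, 49]
After line 3 (b.append mutates the shared list): a = [32, 7, 49, 88], b = [32, 7, 49, 88]

[32, 7, 49, 88]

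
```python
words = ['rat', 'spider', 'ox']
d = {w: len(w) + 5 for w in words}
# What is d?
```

{'rat': 8, 'spider': 11, 'ox': 7}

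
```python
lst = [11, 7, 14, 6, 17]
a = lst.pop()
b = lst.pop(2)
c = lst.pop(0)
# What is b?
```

After line 1: lst = [11, 7, 14, 6, 17]
After line 2 (pop() -> a = 17): lst = [11, 7, 14, 6]
After line 3 (pop(2) -> b = 14): lst = [11, 7, 6]
After line 4 (pop(0) -> c = 11): lst = [7, 6]

14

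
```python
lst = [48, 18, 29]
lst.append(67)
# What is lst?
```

[48, 18, 29, 67]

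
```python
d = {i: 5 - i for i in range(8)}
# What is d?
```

{0: 5, 1: 4, 2: 3, 3: 2, 4: 1, 5: 0, 6: -1, 7: -2}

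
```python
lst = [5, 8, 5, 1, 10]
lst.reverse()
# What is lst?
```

[10, 1, 5, 8, 5]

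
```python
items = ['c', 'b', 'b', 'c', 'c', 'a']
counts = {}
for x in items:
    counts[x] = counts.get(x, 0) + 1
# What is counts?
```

Initial: counts = {}, items = ['c', 'b', 'b', 'c', 'c', 'a']
See 'c': counts = {'c': 1}
See 'b': counts = {'c': 1, 'b': 1}
See 'b': counts = {'c': 1, 'b': 2}
See 'c': counts = {'c': 2, 'b': 2}
See 'c': counts = {'c': 3, 'b': 2}
See 'a': counts = {'c': 3, 'b': 2, 'a': 1}

{'c': 3, 'b': 2, 'a': 1}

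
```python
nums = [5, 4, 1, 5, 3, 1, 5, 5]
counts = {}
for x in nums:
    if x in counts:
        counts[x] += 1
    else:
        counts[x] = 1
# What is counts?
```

Initial: counts = {}, nums = [5, 4, 1, 5, 3, 1, 5, 5]
See 5: counts = {5: 1}
See 4: counts = {5: 1, 4: 1}
See 1: counts = {5: 1, 4: 1, 1: 1}
See 5: counts = {5: 2, 4: 1, 1: 1}
See 3: counts = {5: 2, 4: 1, 1: 1, 3: 1}
See 1: counts = {5: 2, 4: 1, 1: 2, 3: 1}
See 5: counts = {5: 3, 4: 1, 1: 2, 3: 1}
See 5: counts = {5: 4, 4: 1, 1: 2, 3: 1}

{5: 4, 4: 1, 1: 2, 3: 1}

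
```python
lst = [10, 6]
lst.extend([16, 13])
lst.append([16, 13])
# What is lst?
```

After line 1: lst = [10, 6]
After line 2 (extend unpacks [16, 13]): lst = [10, 6, 16, 13]
After line 3 (append adds [16, 13] as single element): lst = [10, 6, 16, 13, [16, 13]]

[10, 6, 16, 13, [16, 13]]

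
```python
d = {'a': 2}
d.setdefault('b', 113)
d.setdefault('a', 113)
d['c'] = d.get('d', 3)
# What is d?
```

After line 1: d = {'a': 2}
After line 2 (setdefault adds 'b'=113): d = {'a': 2, 'b': 113}
After line 3 (setdefault 'a' no-op, already exists): d = {'a': 2, 'b': 113}
After line 4 (get('d', 3) returns default since 'd' not in d): d = {'a': 2, 'b': 113, 'c': 3}

{'a': 2, 'b': 113, 'c': 3}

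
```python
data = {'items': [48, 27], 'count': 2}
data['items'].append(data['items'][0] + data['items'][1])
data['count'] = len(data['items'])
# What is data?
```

After line 1: data = {'items': [48, 27], 'count': 2}
After line 2 (append 48 + 27 = 75): data = {'items': [48, 27, 75], 'count': 2}
After line 3 (count = len(items) = 3): data = {'items': [48, 27, 75], 'count': 3}

{'items': [48, 27, 75], 'count': 3}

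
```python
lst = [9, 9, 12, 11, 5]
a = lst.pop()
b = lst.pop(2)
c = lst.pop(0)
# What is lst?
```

After line 1: lst = [9, 9, 12, 11, 5]
After line 2 (pop() -> a = 5): lst = [9, 9, 12, 11]
After line 3 (pop(2) -> b = 12): lst = [9, 9, 11]
After line 4 (pop(0) -> c = 9): lst = [9, 11]

[9, 11]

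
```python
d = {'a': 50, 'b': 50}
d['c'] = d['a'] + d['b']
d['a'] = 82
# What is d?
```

After line 1: d = {'a': 50, 'b': 50}
After line 2 (d['c'] = 50 + 50): d = {'a': 50, 'b': 50, 'c': 100}
After line 3: d = {'a': 82, 'b': 50, 'c': 100}

{'a': 82, 'b': 50, 'c': 100}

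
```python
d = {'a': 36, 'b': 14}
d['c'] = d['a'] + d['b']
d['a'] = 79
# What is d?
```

After line 1: d = {'a': 36, 'b': 14}
After line 2 (d['c'] = 36 + 14): d = {'a': 36, 'b': 14, 'c': 50}
After line 3: d = {'a': 79, 'b': 14, 'c': 50}

{'a': 79, 'b': 14, 'c': 50}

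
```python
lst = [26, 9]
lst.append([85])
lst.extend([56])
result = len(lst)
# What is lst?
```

After line 1: lst = [26, 9]
After line 2 (append adds [85] as single element): lst = [26, 9, [85]]
After line 3 (extend unpacks [56], adds 56): lst = [26, 9, [85], 56]
After line 4: result = len(lst) = 4

[26, 9, [85], 56]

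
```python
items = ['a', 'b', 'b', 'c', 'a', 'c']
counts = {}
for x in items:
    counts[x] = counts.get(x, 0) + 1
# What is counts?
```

Initial: counts = {}, items = ['a', 'b', 'b', 'c', 'a', 'c']
See 'a': counts = {'a': 1}
See 'b': counts = {'a': 1, 'b': 1}
See 'b': counts = {'a': 1, 'b': 2}
See 'c': counts = {'a': 1, 'b': 2, 'c': 1}
See 'a': counts = {'a': 2, 'b': 2, 'c': 1}
See 'c': counts = {'a': 2, 'b': 2, 'c': 2}

{'a': 2, 'b': 2, 'c': 2}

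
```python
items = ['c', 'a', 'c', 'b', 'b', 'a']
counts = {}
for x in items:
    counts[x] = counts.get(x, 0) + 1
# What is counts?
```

Initial: counts = {}, items = ['c', 'a', 'c', 'b', 'b', 'a']
See 'c': counts = {'c': 1}
See 'a': counts = {'c': 1, 'a': 1}
See 'c': counts = {'c': 2, 'a': 1}
See 'b': counts = {'c': 2, 'a': 1, 'b': 1}
See 'b': counts = {'c': 2, 'a': 1, 'b': 2}
See 'a': counts = {'c': 2, 'a': 2, 'b': 2}

{'c': 2, 'a': 2, 'b': 2}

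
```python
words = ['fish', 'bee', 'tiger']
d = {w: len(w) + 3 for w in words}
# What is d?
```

{'fish': 7, 'bee': 6, 'tiger': 8}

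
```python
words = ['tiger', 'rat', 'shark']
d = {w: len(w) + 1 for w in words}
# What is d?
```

{'tiger': 6, 'rat': 4, 'shark': 6}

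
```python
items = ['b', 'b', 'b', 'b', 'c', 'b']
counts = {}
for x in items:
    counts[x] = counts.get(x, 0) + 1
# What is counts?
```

Initial: counts = {}, items = ['b', 'b', 'b', 'b', 'c', 'b']
See 'b': counts = {'b': 1}
See 'b': counts = {'b': 2}
See 'b': counts = {'b': 3}
See 'b': counts = {'b': 4}
See 'c': counts = {'b': 4, 'c': 1}
See 'b': counts = {'b': 5, 'c': 1}

{'b': 5, 'c': 1}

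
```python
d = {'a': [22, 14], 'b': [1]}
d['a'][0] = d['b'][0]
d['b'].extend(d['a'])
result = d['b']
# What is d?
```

After line 1: d = {'a': [22, 14], 'b': [1]}
After line 2 (a[0] = b[0] = 1): d = {'a': [1, 14], 'b': [1]}
After line 3 (b.extend(a) appends [1, 14]): d = {'a': [1, 14], 'b': [1, 1, 14]}
After line 4: result = d['b'] = [1, 1, 14]

{'a': [1, 14], 'b': [1, 1, 14]}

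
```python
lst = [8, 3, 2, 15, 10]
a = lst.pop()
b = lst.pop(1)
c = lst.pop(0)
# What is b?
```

After line 1: lst = [8, 3, 2, 15, 10]
After line 2 (pop() -> a = 10): lst = [8, 3, 2, 15]
After line 3 (pop(1) -> b = 3): lst = [8, 2, 15]
After line 4 (pop(0) -> c = 8): lst = [2, 15]

3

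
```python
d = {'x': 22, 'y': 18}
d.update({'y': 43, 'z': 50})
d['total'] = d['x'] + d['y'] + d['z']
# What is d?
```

After line 1: d = {'x': 22, 'y': 18}
After line 2 (y overwritten, z added): d = {'x': 22, 'y': 43, 'z': 50}
After line 3 (total = 22 + 43 + 50 = 115): d = {'x': 22, 'y': 43, 'z': 50, 'total': 115}

{'x': 22, 'y': 43, 'z': 50, 'total': 115}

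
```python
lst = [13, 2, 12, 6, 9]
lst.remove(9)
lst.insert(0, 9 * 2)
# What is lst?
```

After line 1: lst = [13, 2, 12, 6, 9]
After line 2 (remove first 9): lst = [13, 2, 12, 6]
After line 3 (insert 18 at index 0): lst = [18, 13, 2, 12, 6]

[18, 13, 2, 12, 6]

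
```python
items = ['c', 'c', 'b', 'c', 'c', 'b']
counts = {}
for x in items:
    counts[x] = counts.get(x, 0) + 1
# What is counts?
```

Initial: counts = {}, items = ['c', 'c', 'b', 'c', 'c', 'b']
See 'c': counts = {'c': 1}
See 'c': counts = {'c': 2}
See 'b': counts = {'c': 2, 'b': 1}
See 'c': counts = {'c': 3, 'b': 1}
See 'c': counts = {'c': 4, 'b': 1}
See 'b': counts = {'c': 4, 'b': 2}

{'c': 4, 'b': 2}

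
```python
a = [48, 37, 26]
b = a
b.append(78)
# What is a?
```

After line 1: a = [48, 37, 26]
After line 2 (b = a is an alias, same object): a = [48, 37, 26], b = [48, 37, 26]
After line 3 (b.append mutates the shared list): a = [48, 37, 26, 78], b = [48, 37, 26, 78]

[48, 37, 26, 78]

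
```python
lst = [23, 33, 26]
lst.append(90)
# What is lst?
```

[23, 33, 26, 90]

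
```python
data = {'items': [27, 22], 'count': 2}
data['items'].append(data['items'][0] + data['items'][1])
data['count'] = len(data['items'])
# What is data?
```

After line 1: data = {'items': [27, 22], 'count': 2}
After line 2 (append 27 + 22 = 49): data = {'items': [27, 22, 49], 'count': 2}
After line 3 (count = len(items) = 3): data = {'items': [27, 22, 49], 'count': 3}

{'items': [27, 22, 49], 'count': 3}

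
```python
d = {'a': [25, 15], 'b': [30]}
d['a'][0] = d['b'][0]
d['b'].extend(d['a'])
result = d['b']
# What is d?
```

After line 1: d = {'a': [25, 15], 'b': [30]}
After line 2 (a[0] = b[0] = 30): d = {'a': [30, 15], 'b': [30]}
After line 3 (b.extend(a) appends [30, 15]): d = {'a': [30, 15], 'b': [30, 30, 15]}
After line 4: result = d['b'] = [30, 30, 15]

{'a': [30, 15], 'b': [30, 30, 15]}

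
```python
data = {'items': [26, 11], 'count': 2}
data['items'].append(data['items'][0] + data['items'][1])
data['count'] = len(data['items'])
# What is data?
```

After line 1: data = {'items': [26, 11], 'count': 2}
After line 2 (append 26 + 11 = 37): data = {'items': [26, 11, 37], 'count': 2}
After line 3 (count = len(items) = 3): data = {'items': [26, 11, 37], 'count': 3}

{'items': [26, 11, 37], 'count': 3}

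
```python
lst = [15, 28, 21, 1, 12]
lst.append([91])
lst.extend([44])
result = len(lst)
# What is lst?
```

After line 1: lst = [15, 28, 21, 1, 12]
After line 2 (append adds [91] as single element): lst = [15, 28, 21, 1, 12, [91]]
After line 3 (extend unpacks [44], adds 44): lst = [15, 28, 21, 1, 12, [91], 44]
After line 4: result = len(lst) = 7

[15, 28, 21, 1, 12, [91], 44]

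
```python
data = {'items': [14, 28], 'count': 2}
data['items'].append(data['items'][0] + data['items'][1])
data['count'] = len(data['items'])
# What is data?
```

After line 1: data = {'items': [14, 28], 'count': 2}
After line 2 (append 14 + 28 = 42): data = {'items': [14, 28, 42], 'count': 2}
After line 3 (count = len(items) = 3): data = {'items': [14, 28, 42], 'count': 3}

{'items': [14, 28, 42], 'count': 3}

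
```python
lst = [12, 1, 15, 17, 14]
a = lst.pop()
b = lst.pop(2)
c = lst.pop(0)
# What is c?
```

After line 1: lst = [12, 1, 15, 17, 14]
After line 2 (pop() -> a = 14): lst = [12, 1, 15, 17]
After line 3 (pop(2) -> b = 15): lst = [12, 1, 17]
After line 4 (pop(0) -> c = 12): lst = [1, 17]

12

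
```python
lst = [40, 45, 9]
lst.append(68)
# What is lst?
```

[40, 45, 9, 68]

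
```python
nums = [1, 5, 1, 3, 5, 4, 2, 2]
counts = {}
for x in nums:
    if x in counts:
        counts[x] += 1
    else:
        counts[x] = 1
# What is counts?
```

Initial: counts = {}, nums = [1, 5, 1, 3, 5, 4, 2, 2]
See 1: counts = {1: 1}
See 5: counts = {1: 1, 5: 1}
See 1: counts = {1: 2, 5: 1}
See 3: counts = {1: 2, 5: 1, 3: 1}
See 5: counts = {1: 2, 5: 2, 3: 1}
See 4: counts = {1: 2, 5: 2, 3: 1, 4: 1}
See 2: counts = {1: 2, 5: 2, 3: 1, 4: 1, 2: 1}
See 2: counts = {1: 2, 5: 2, 3: 1, 4: 1, 2: 2}

{1: 2, 5: 2, 3: 1, 4: 1, 2: 2}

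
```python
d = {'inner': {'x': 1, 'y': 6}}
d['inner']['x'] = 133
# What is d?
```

After line 1: d = {'inner': {'x': 1, 'y': 6}}
After line 2 (inner x overwritten): d = {'inner': {'x': 133, 'y': 6}}

{'inner': {'x': 133, 'y': 6}}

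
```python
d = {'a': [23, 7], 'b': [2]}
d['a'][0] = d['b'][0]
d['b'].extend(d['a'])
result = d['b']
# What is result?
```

After line 1: d = {'a': [23, 7], 'b': [2]}
After line 2 (a[0] = b[0] = 2): d = {'a': [2, 7], 'b': [2]}
After line 3 (b.extend(a) appends [2, 7]): d = {'a': [2, 7], 'b': [2, 2, 7]}
After line 4: result = d['b'] = [2, 2, 7]

[2, 2, 7]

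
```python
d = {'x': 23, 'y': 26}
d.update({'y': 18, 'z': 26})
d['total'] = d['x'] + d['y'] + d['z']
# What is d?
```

After line 1: d = {'x': 23, 'y': 26}
After line 2 (y overwritten, z added): d = {'x': 23, 'y': 18, 'z': 26}
After line 3 (total = 23 + 18 + 26 = 67): d = {'x': 23, 'y': 18, 'z': 26, 'total': 67}

{'x': 23, 'y': 18, 'z': 26, 'total': 67}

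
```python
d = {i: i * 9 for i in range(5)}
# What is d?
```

{0: 0, 1: 9, 2: 18, 3: 27, 4: 36}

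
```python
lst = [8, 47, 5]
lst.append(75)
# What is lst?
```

[8, 47, 5, 75]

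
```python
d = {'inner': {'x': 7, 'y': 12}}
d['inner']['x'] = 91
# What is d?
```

After line 1: d = {'inner': {'x': 7, 'y': 12}}
After line 2 (inner x overwritten): d = {'inner': {'x': 91, 'y': 12}}

{'inner': {'x': 91, 'y': 12}}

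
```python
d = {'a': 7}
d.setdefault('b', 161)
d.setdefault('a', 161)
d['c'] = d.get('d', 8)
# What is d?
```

After line 1: d = {'a': 7}
After line 2 (setdefault adds 'b'=161): d = {'a': 7, 'b': 161}
After line 3 (setdefault 'a' no-op, already exists): d = {'a': 7, 'b': 161}
After line 4 (get('d', 8) returns default since 'd' not in d): d = {'a': 7, 'b': 161, 'c': 8}

{'a': 7, 'b': 161, 'c': 8}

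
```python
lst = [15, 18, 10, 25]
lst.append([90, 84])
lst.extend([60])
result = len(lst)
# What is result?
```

After line 1: lst = [15, 18, 10, 25]
After line 2 (append adds [90, 84] as single element): lst = [15, 18, 10, 25, [90, 84]]
After line 3 (extend unpacks [60], adds 60): lst = [15, 18, 10, 25, [90, 84], 60]
After line 4: result = len(lst) = 6

6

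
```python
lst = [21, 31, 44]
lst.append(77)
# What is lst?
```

[21, 31, 44, 77]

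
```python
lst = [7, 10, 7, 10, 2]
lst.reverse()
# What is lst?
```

[2, 10, 7, 10, 7]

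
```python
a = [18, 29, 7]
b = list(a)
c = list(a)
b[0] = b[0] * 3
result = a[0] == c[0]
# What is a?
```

After line 1: a = [18, 29, 7]
After line 2 (b = list(a), copy): a = [18, 29, 7], b = [18, 29, 7]
After line 3 (c = list(a) is a copy, new object): c = [18, 29, 7]
After line 4 (b[0] = 18 * 3 = 54; only b mutates (copy)): a = [18, 29, 7], b = [54, 29, 7], c = [18, 29, 7]
After line 5 (a[0] = 18, c[0] = 18; result = True)

[18, 29, 7]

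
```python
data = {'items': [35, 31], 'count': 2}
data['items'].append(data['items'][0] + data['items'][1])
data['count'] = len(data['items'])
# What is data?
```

After line 1: data = {'items': [35, 31], 'count': 2}
After line 2 (append 35 + 31 = 66): data = {'items': [35, 31, 66], 'count': 2}
After line 3 (count = len(items) = 3): data = {'items': [35, 31, 66], 'count': 3}

{'items': [35, 31, 66], 'count': 3}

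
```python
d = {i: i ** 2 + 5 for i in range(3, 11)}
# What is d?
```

{3: 14, 4: 21, 5: 30, 6: 41, 7: 54, 8: 69, 9: 86, 10: 105}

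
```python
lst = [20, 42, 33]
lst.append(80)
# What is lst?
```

[20, 42, 33, 80]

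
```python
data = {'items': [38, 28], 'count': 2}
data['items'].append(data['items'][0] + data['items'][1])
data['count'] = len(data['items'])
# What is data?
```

After line 1: data = {'items': [38, 28], 'count': 2}
After line 2 (append 38 + 28 = 66): data = {'items': [38, 28, 66], 'count': 2}
After line 3 (count = len(items) = 3): data = {'items': [38, 28, 66], 'count': 3}

{'items': [38, 28, 66], 'count': 3}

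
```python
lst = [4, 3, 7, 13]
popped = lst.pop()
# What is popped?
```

13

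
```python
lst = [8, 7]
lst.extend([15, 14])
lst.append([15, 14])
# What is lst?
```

After line 1: lst = [8, 7]
After line 2 (extend unpacks [15, 14]): lst = [8, 7, 15, 14]
After line 3 (append adds [15, 14] as single element): lst = [8, 7, 15, 14, [15, 14]]

[8, 7, 15, 14, [15, 14]]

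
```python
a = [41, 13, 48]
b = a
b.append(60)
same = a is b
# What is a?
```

After line 1: a = [41, 13, 48]
After line 2 (b = a is an alias, same object): a = [41, 13, 48], b = [41, 13, 48]
After line 3 (b.append mutates the shared list): a = [41, 13, 48, 60], b = [41, 13, 48, 60]
After line 4 (same = a is b; same object -> True): same = True

[41, 13, 48, 60]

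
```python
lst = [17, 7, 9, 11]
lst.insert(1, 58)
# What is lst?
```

[17, 58, 7, 9, 11]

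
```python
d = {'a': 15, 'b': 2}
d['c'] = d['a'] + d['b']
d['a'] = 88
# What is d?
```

After line 1: d = {'a': 15, 'b': 2}
After line 2 (d['c'] = 15 + 2): d = {'a': 15, 'b': 2, 'c': 17}
After line 3: d = {'a': 88, 'b': 2, 'c': 17}

{'a': 88, 'b': 2, 'c': 17}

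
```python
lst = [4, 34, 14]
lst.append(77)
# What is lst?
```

[4, 34, 14, 77]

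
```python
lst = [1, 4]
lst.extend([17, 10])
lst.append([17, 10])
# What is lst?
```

After line 1: lst = [1, 4]
After line 2 (extend unpacks [17, 10]): lst = [1, 4, 17, 10]
After line 3 (append adds [17, 10] as single element): lst = [1, 4, 17, 10, [17, 10]]

[1, 4, 17, 10, [17, 10]]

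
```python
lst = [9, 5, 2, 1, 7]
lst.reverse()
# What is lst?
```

[7, 1, 2, 5, 9]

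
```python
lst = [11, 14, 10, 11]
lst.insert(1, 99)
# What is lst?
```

[11, 99, 14, 10, 11]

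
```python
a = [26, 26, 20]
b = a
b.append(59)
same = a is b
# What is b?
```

After line 1: a = [26, 26, 20]
After line 2 (b = a is an alias, same object): a = [26, 26, 20], b = [26, 26, 20]
After line 3 (b.append mutates the shared list): a = [26, 26, 20, 59], b = [26, 26, 20, 59]
After line 4 (same = a is b; same object -> True): same = True

[26, 26, 20, 59]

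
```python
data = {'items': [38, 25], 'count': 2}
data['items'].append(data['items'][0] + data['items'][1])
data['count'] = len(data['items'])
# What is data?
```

After line 1: data = {'items': [38, 25], 'count': 2}
After line 2 (append 38 + 25 = 63): data = {'items': [38, 25, 63], 'count': 2}
After line 3 (count = len(items) = 3): data = {'items': [38, 25, 63], 'count': 3}

{'items': [38, 25, 63], 'count': 3}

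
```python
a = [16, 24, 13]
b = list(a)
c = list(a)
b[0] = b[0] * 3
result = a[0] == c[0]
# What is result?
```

After line 1: a = [16, 24, 13]
After line 2 (b = list(a), copy): a = [16, 24, 13], b = [16, 24, 13]
After line 3 (c = list(a) is a copy, new object): c = [16, 24, 13]
After line 4 (b[0] = 16 * 3 = 48; only b mutates (copy)): a = [16, 24, 13], b = [48, 24, 13], c = [16, 24, 13]
After line 5 (a[0] = 16, c[0] = 16; result = True)

True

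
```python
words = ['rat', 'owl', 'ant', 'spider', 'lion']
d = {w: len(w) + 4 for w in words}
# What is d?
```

{'rat': 7, 'owl': 7, 'ant': 7, 'spider': 10, 'lion': 8}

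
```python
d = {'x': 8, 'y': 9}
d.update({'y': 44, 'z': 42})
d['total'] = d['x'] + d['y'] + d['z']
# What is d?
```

After line 1: d = {'x': 8, 'y': 9}
After line 2 (y overwritten, z added): d = {'x': 8, 'y': 44, 'z': 42}
After line 3 (total = 8 + 44 + 42 = 94): d = {'x': 8, 'y': 44, 'z': 42, 'total': 94}

{'x': 8, 'y': 44, 'z': 42, 'total': 94}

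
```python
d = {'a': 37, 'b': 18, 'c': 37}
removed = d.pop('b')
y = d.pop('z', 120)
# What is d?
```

After line 1: d = {'a': 37, 'b': 18, 'c': 37}
After line 2 (pop 'b' returns 18): d = {'a': 37, 'c': 37}, removed = 18
After line 3 (pop 'z' missing, returns default 120): d = {'a': 37, 'c': 37}, y = 120

{'a': 37, 'c': 37}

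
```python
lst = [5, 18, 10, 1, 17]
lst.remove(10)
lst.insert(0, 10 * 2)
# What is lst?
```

After line 1: lst = [5, 18, 10, 1, 17]
After line 2 (remove first 10): lst = [5, 18, 1, 17]
After line 3 (insert 20 at index 0): lst = [20, 5, 18, 1, 17]

[20, 5, 18, 1, 17]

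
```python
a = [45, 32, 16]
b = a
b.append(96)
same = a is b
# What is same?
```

After line 1: a = [45, 32, 16]
After line 2 (b = a is an alias, same object): a = [45, 32, 16], b = [45, 32, 16]
After line 3 (b.append mutates the shared list): a = [45, 32, 16, 96], b = [45, 32, 16, 96]
After line 4 (same = a is b; same object -> True): same = True

True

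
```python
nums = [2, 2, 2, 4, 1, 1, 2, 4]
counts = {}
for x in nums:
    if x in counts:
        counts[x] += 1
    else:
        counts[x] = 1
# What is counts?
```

Initial: counts = {}, nums = [2, 2, 2, 4, 1, 1, 2, 4]
See 2: counts = {2: 1}
See 2: counts = {2: 2}
See 2: counts = {2: 3}
See 4: counts = {2: 3, 4: 1}
See 1: counts = {2: 3, 4: 1, 1: 1}
See 1: counts = {2: 3, 4: 1, 1: 2}
See 2: counts = {2: 4, 4: 1, 1: 2}
See 4: counts = {2: 4, 4: 2, 1: 2}

{2: 4, 4: 2, 1: 2}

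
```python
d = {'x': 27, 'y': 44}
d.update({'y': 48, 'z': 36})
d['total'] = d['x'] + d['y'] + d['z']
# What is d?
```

After line 1: d = {'x': 27, 'y': 44}
After line 2 (y overwritten, z added): d = {'x': 27, 'y': 48, 'z': 36}
After line 3 (total = 27 + 48 + 36 = 111): d = {'x': 27, 'y': 48, 'z': 36, 'total': 111}

{'x': 27, 'y': 48, 'z': 36, 'total': 111}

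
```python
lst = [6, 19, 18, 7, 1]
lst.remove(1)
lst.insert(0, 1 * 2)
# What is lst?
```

After line 1: lst = [6, 19, 18, 7, 1]
After line 2 (remove first 1): lst = [6, 19, 18, 7]
After line 3 (insert 2 at index 0): lst = [2, 6, 19, 18, 7]

[2, 6, 19, 18, 7]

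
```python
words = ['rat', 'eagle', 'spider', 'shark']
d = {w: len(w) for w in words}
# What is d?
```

{'rat': 3, 'eagle': 5, 'spider': 6, 'shark': 5}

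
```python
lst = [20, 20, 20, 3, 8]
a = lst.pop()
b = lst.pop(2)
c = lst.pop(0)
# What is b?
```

After line 1: lst = [20, 20, 20, 3, 8]
After line 2 (pop() -> a = 8): lst = [20, 20, 20, 3]
After line 3 (pop(2) -> b = 20): lst = [20, 20, 3]
After line 4 (pop(0) -> c = 20): lst = [20, 3]

20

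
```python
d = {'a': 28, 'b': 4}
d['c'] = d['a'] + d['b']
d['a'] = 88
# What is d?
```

After line 1: d = {'a': 28, 'b': 4}
After line 2 (d['c'] = 28 + 4): d = {'a': 28, 'b': 4, 'c': 32}
After line 3: d = {'a': 88, 'b': 4, 'c': 32}

{'a': 88, 'b': 4, 'c': 32}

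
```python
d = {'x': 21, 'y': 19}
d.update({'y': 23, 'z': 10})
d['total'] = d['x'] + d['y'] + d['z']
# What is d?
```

After line 1: d = {'x': 21, 'y': 19}
After line 2 (y overwritten, z added): d = {'x': 21, 'y': 23, 'z': 10}
After line 3 (total = 21 + 23 + 10 = 54): d = {'x': 21, 'y': 23, 'z': 10, 'total': 54}

{'x': 21, 'y': 23, 'z': 10, 'total': 54}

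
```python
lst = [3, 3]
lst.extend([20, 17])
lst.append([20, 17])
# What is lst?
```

After line 1: lst = [3, 3]
After line 2 (extend unpacks [20, 17]): lst = [3, 3, 20, 17]
After line 3 (append adds [20, 17] as single element): lst = [3, 3, 20, 17, [20, 17]]

[3, 3, 20, 17, [20, 17]]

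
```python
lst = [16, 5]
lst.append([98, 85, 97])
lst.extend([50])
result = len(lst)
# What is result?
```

After line 1: lst = [16, 5]
After line 2 (append adds [98, 85, 97] as single element): lst = [16, 5, [98, 85, 97]]
After line 3 (extend unpacks [50], adds 50): lst = [16, 5, [98, 85, 97], 50]
After line 4: result = len(lst) = 4

4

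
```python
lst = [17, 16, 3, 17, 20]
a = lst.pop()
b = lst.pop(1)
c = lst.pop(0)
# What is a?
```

After line 1: lst = [17, 16, 3, 17, 20]
After line 2 (pop() -> a = 20): lst = [17, 16, 3, 17]
After line 3 (pop(1) -> b = 16): lst = [17, 3, 17]
After line 4 (pop(0) -> c = 17): lst = [3, 17]

20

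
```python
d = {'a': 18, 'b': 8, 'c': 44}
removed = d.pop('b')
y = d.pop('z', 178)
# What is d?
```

After line 1: d = {'a': 18, 'b': 8, 'c': 44}
After line 2 (pop 'b' returns 8): d = {'a': 18, 'c': 44}, removed = 8
After line 3 (pop 'z' missing, returns default 178): d = {'a': 18, 'c': 44}, y = 178

{'a': 18, 'c': 44}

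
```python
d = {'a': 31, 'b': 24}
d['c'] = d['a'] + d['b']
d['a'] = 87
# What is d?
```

After line 1: d = {'a': 31, 'b': 24}
After line 2 (d['c'] = 31 + 24): d = {'a': 31, 'b': 24, 'c': 55}
After line 3: d = {'a': 87, 'b': 24, 'c': 55}

{'a': 87, 'b': 24, 'c': 55}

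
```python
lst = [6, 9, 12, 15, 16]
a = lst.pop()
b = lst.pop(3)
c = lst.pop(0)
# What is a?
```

After line 1: lst = [6, 9, 12, 15, 16]
After line 2 (pop() -> a = 16): lst = [6, 9, 12, 15]
After line 3 (pop(3) -> b = 15): lst = [6, 9, 12]
After line 4 (pop(0) -> c = 6): lst = [9, 12]

16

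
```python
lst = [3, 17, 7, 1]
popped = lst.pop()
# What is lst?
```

[3, 17, 7]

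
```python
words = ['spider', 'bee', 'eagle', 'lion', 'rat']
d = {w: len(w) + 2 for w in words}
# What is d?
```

{'spider': 8, 'bee': 5, 'eagle': 7, 'lion': 6, 'rat': 5}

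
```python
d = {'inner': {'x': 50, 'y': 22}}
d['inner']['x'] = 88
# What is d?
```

After line 1: d = {'inner': {'x': 50, 'y': 22}}
After line 2 (inner x overwritten): d = {'inner': {'x': 88, 'y': 22}}

{'inner': {'x': 88, 'y': 22}}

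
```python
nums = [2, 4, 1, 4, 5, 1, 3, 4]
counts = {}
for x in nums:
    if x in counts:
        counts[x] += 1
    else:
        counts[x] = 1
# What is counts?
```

Initial: counts = {}, nums = [2, 4, 1, 4, 5, 1, 3, 4]
See 2: counts = {2: 1}
See 4: counts = {2: 1, 4: 1}
See 1: counts = {2: 1, 4: 1, 1: 1}
See 4: counts = {2: 1, 4: 2, 1: 1}
See 5: counts = {2: 1, 4: 2, 1: 1, 5: 1}
See 1: counts = {2: 1, 4: 2, 1: 2, 5: 1}
See 3: counts = {2: 1, 4: 2, 1: 2, 5: 1, 3: 1}
See 4: counts = {2: 1, 4: 3, 1: 2, 5: 1, 3: 1}

{2: 1, 4: 3, 1: 2, 5: 1, 3: 1}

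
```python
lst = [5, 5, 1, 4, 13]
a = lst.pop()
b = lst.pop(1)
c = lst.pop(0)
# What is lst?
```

After line 1: lst = [5, 5, 1, 4, 13]
After line 2 (pop() -> a = 13): lst = [5, 5, 1, 4]
After line 3 (pop(1) -> b = 5): lst = [5, 1, 4]
After line 4 (pop(0) -> c = 5): lst = [1, 4]

[1, 4]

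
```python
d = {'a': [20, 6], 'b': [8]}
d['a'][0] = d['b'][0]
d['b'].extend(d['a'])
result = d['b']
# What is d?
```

After line 1: d = {'a': [20, 6], 'b': [8]}
After line 2 (a[0] = b[0] = 8): d = {'a': [8, 6], 'b': [8]}
After line 3 (b.extend(a) appends [8, 6]): d = {'a': [8, 6], 'b': [8, 8, 6]}
After line 4: result = d['b'] = [8, 8, 6]

{'a': [8, 6], 'b': [8, 8, 6]}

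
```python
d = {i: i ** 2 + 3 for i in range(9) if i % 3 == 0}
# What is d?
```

{0: 3, 3: 12, 6: 39}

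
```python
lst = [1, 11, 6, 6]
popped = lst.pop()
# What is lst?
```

[1, 11, 6]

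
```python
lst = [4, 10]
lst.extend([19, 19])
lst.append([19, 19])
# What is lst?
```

After line 1: lst = [4, 10]
After line 2 (extend unpacks [19, 19]): lst = [4, 10, 19, 19]
After line 3 (append adds [19, 19] as single element): lst = [4, 10, 19, 19, [19, 19]]

[4, 10, 19, 19, [19, 19]]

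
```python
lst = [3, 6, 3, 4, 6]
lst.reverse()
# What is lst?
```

[6, 4, 3, 6, 3]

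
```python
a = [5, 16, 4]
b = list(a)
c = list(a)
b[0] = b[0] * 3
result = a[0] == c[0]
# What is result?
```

After line 1: a = [5, 16, 4]
After line 2 (b = list(a), copy): a = [5, 16, 4], b = [5, 16, 4]
After line 3 (c = list(a) is a copy, new object): c = [5, 16, 4]
After line 4 (b[0] = 5 * 3 = 15; only b mutates (copy)): a = [5, 16, 4], b = [15, 16, 4], c = [5, 16, 4]
After line 5 (a[0] = 5, c[0] = 5; result = True)

True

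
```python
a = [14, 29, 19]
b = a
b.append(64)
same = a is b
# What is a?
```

After line 1: a = [14, 29, 19]
After line 2 (b = a is an alias, same object): a = [14, 29, 19], b = [14, 29, 19]
After line 3 (b.append mutates the shared list): a = [14, 29, 19, 64], b = [14, 29, 19, 64]
After line 4 (same = a is b; same object -> True): same = True

[14, 29, 19, 64]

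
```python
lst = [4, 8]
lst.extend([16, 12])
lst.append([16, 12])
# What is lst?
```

After line 1: lst = [4, 8]
After line 2 (extend unpacks [16, 12]): lst = [4, 8, 16, 12]
After line 3 (append adds [16, 12] as single element): lst = [4, 8, 16, 12, [16, 12]]

[4, 8, 16, 12, [16, 12]]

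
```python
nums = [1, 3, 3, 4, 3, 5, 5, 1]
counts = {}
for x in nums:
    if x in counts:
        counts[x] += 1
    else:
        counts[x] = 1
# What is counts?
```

Initial: counts = {}, nums = [1, 3, 3, 4, 3, 5, 5, 1]
See 1: counts = {1: 1}
See 3: counts = {1: 1, 3: 1}
See 3: counts = {1: 1, 3: 2}
See 4: counts = {1: 1, 3: 2, 4: 1}
See 3: counts = {1: 1, 3: 3, 4: 1}
See 5: counts = {1: 1, 3: 3, 4: 1, 5: 1}
See 5: counts = {1: 1, 3: 3, 4: 1, 5: 2}
See 1: counts = {1: 2, 3: 3, 4: 1, 5: 2}

{1: 2, 3: 3, 4: 1, 5: 2}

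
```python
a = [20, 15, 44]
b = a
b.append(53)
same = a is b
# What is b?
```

After line 1: a = [20, 15, 44]
After line 2 (b = a is an alias, same object): a = [20, 15, 44], b = [20, 15, 44]
After line 3 (b.append mutates the shared list): a = [20, 15, 44, 53], b = [20, 15, 44, 53]
After line 4 (same = a is b; same object -> True): same = True

[20, 15, 44, 53]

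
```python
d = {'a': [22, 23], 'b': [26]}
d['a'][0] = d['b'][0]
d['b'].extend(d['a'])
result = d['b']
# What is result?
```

After line 1: d = {'a': [22, 23], 'b': [26]}
After line 2 (a[0] = b[0] = 26): d = {'a': [26, 23], 'b': [26]}
After line 3 (b.extend(a) appends [26, 23]): d = {'a': [26, 23], 'b': [26, 26, 23]}
After line 4: result = d['b'] = [26, 26, 23]

[26, 26, 23]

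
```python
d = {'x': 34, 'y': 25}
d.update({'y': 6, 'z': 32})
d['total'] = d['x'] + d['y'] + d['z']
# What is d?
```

After line 1: d = {'x': 34, 'y': 25}
After line 2 (y overwritten, z added): d = {'x': 34, 'y': 6, 'z': 32}
After line 3 (total = 34 + 6 + 32 = 72): d = {'x': 34, 'y': 6, 'z': 32, 'total': 72}

{'x': 34, 'y': 6, 'z': 32, 'total': 72}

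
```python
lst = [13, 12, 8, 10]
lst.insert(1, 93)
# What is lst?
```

[13, 93, 12, 8, 10]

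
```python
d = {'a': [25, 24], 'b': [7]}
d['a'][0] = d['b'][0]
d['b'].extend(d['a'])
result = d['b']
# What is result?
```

After line 1: d = {'a': [25, 24], 'b': [7]}
After line 2 (a[0] = b[0] = 7): d = {'a': [7, 24], 'b': [7]}
After line 3 (b.extend(a) appends [7, 24]): d = {'a': [7, 24], 'b': [7, 7, 24]}
After line 4: result = d['b'] = [7, 7, 24]

[7, 7, 24]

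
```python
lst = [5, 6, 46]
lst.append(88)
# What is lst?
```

[5, 6, 46, 88]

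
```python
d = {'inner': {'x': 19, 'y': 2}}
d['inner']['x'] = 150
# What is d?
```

After line 1: d = {'inner': {'x': 19, 'y': 2}}
After line 2 (inner x overwritten): d = {'inner': {'x': 150, 'y': 2}}

{'inner': {'x': 150, 'y': 2}}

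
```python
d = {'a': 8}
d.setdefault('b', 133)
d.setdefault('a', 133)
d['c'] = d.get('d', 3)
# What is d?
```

After line 1: d = {'a': 8}
After line 2 (setdefault adds 'b'=133): d = {'a': 8, 'b': 133}
After line 3 (setdefault 'a' no-op, already exists): d = {'a': 8, 'b': 133}
After line 4 (get('d', 3) returns default since 'd' not in d): d = {'a': 8, 'b': 133, 'c': 3}

{'a': 8, 'b': 133, 'c': 3}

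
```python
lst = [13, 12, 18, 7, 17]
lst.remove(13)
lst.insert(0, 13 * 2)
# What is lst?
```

After line 1: lst = [13, 12, 18, 7, 17]
After line 2 (remove first 13): lst = [12, 18, 7, 17]
After line 3 (insert 26 at index 0): lst = [26, 12, 18, 7, 17]

[26, 12, 18, 7, 17]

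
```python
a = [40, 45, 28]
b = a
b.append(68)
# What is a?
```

After line 1: a = [40, 45, 28]
After line 2 (b = a is an alias, same object): a = [40, 45, 28], b = [40, 45, 28]
After line 3 (b.append mutates the shared list): a = [40, 45, 28, 68], b = [40, 45, 28, 68]

[40, 45, 28, 68]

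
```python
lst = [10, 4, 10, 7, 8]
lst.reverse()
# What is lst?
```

[8, 7, 10, 4, 10]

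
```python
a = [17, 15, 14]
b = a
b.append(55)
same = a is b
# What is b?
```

After line 1: a = [17, 15, 14]
After line 2 (b = a is an alias, same object): a = [17, 15, 14], b = [17, 15, 14]
After line 3 (b.append mutates the shared list): a = [17, 15, 14, 55], b = [17, 15, 14, 55]
After line 4 (same = a is b; same object -> True): same = True

[17, 15, 14, 55]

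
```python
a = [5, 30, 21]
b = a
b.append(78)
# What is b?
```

After line 1: a = [5, 30, 21]
After line 2 (b = a is an alias, same object): a = [5, 30, 21], b = [5, 30, 21]
After line 3 (b.append mutates the shared list): a = [5, 30, 21, 78], b = [5, 30, 21, 78]

[5, 30, 21, 78]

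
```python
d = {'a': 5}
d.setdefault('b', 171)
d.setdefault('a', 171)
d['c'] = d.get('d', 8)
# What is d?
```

After line 1: d = {'a': 5}
After line 2 (setdefault adds 'b'=171): d = {'a': 5, 'b': 171}
After line 3 (setdefault 'a' no-op, already exists): d = {'a': 5, 'b': 171}
After line 4 (get('d', 8) returns default since 'd' not in d): d = {'a': 5, 'b': 171, 'c': 8}

{'a': 5, 'b': 171, 'c': 8}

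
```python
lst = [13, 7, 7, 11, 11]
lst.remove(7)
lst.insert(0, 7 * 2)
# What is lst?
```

After line 1: lst = [13, 7, 7, 11, 11]
After line 2 (remove first 7): lst = [13, 7, 11, 11]
After line 3 (insert 14 at index 0): lst = [14, 13, 7, 11, 11]

[14, 13, 7, 11, 11]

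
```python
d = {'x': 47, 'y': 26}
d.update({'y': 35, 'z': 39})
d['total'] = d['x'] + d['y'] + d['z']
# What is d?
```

After line 1: d = {'x': 47, 'y': 26}
After line 2 (y overwritten, z added): d = {'x': 47, 'y': 35, 'z': 39}
After line 3 (total = 47 + 35 + 39 = 121): d = {'x': 47, 'y': 35, 'z': 39, 'total': 121}

{'x': 47, 'y': 35, 'z': 39, 'total': 121}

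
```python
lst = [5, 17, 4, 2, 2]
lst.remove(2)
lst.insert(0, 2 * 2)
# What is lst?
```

After line 1: lst = [5, 17, 4, 2, 2]
After line 2 (remove first 2): lst = [5, 17, 4, 2]
After line 3 (insert 4 at index 0): lst = [4, 5, 17, 4, 2]

[4, 5, 17, 4, 2]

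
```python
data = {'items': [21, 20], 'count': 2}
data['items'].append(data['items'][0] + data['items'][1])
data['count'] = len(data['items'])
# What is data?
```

After line 1: data = {'items': [21, 20], 'count': 2}
After line 2 (append 21 + 20 = 41): data = {'items': [21, 20, 41], 'count': 2}
After line 3 (count = len(items) = 3): data = {'items': [21, 20, 41], 'count': 3}

{'items': [21, 20, 41], 'count': 3}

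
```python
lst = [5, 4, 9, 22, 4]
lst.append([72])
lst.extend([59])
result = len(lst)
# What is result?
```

After line 1: lst = [5, 4, 9, 22, 4]
After line 2 (append adds [72] as single element): lst = [5, 4, 9, 22, 4, [72]]
After line 3 (extend unpacks [59], adds 59): lst = [5, 4, 9, 22, 4, [72], 59]
After line 4: result = len(lst) = 7

7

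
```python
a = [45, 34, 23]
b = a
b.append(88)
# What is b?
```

After line 1: a = [45, 34, 23]
After line 2 (b = a is an alias, same object): a = [45, 34, 23], b = [45, 34, 23]
After line 3 (b.append mutates the shared list): a = [45, 34, 23, 88], b = [45, 34, 23, 88]

[45, 34, 23, 88]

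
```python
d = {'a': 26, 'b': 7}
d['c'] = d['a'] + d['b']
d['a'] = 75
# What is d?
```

After line 1: d = {'a': 26, 'b': 7}
After line 2 (d['c'] = 26 + 7): d = {'a': 26, 'b': 7, 'c': 33}
After line 3: d = {'a': 75, 'b': 7, 'c': 33}

{'a': 75, 'b': 7, 'c': 33}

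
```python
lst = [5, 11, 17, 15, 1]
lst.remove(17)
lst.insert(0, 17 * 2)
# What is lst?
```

After line 1: lst = [5, 11, 17, 15, 1]
After line 2 (remove first 17): lst = [5, 11, 15, 1]
After line 3 (insert 34 at index 0): lst = [34, 5, 11, 15, 1]

[34, 5, 11, 15, 1]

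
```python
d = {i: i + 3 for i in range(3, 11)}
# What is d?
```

{3: 6, 4: 7, 5: 8, 6: 9, 7: 10, 8: 11, 9: 12, 10: 13}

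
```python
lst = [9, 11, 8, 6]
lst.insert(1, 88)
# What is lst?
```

[9, 88, 11, 8, 6]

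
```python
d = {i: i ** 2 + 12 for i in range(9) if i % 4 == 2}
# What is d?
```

{2: 16, 6: 48}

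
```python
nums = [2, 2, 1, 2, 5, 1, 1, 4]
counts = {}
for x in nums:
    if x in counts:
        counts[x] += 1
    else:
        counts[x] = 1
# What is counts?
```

Initial: counts = {}, nums = [2, 2, 1, 2, 5, 1, 1, 4]
See 2: counts = {2: 1}
See 2: counts = {2: 2}
See 1: counts = {2: 2, 1: 1}
See 2: counts = {2: 3, 1: 1}
See 5: counts = {2: 3, 1: 1, 5: 1}
See 1: counts = {2: 3, 1: 2, 5: 1}
See 1: counts = {2: 3, 1: 3, 5: 1}
See 4: counts = {2: 3, 1: 3, 5: 1, 4: 1}

{2: 3, 1: 3, 5: 1, 4: 1}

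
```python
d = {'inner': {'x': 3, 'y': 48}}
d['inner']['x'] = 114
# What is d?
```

After line 1: d = {'inner': {'x': 3, 'y': 48}}
After line 2 (inner x overwritten): d = {'inner': {'x': 114, 'y': 48}}

{'inner': {'x': 114, 'y': 48}}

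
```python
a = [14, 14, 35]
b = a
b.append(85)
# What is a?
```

After line 1: a = [14, 14, 35]
After line 2 (b = a is an alias, same object): a = [14, 14, 35], b = [14, 14, 35]
After line 3 (b.append mutates the shared list): a = [14, 14, 35, 85], b = [14, 14, 35, 85]

[14, 14, 35, 85]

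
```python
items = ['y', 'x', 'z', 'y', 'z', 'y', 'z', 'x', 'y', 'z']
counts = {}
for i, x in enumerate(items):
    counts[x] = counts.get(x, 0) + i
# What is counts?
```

Initial: counts = {}, items = ['y', 'x', 'z', 'y', 'z', 'y', 'z', 'x', 'y', 'z']
i=0, x='y': counts = {'y': 0}
i=1, x='x': counts = {'y': 0, 'x': 1}
i=2, x='z': counts = {'y': 0, 'x': 1, 'z': 2}
i=3, x='y': counts = {'y': 3, 'x': 1, 'z': 2}
i=4, x='z': counts = {'y': 3, 'x': 1, 'z': 6}
i=5, x='y': counts = {'y': 8, 'x': 1, 'z': 6}
i=6, x='z': counts = {'y': 8, 'x': 1, 'z': 12}
i=7, x='x': counts = {'y': 8, 'x': 8, 'z': 12}
i=8, x='y': counts = {'y': 16, 'x': 8, 'z': 12}
i=9, x='z': counts = {'y': 16, 'x': 8, 'z': 21}

{'y': 16, 'x': 8, 'z': 21}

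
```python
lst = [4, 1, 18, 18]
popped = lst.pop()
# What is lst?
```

[4, 1, 18]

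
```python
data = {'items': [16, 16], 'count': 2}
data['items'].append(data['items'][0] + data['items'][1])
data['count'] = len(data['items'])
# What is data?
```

After line 1: data = {'items': [16, 16], 'count': 2}
After line 2 (append 16 + 16 = 32): data = {'items': [16, 16, 32], 'count': 2}
After line 3 (count = len(items) = 3): data = {'items': [16, 16, 32], 'count': 3}

{'items': [16, 16, 32], 'count': 3}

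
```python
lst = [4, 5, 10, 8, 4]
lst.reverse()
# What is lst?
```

[4, 8, 10, 5, 4]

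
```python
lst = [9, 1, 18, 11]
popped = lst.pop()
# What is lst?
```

[9, 1, 18]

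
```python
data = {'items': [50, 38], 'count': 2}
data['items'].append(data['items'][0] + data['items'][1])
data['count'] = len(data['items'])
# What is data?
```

After line 1: data = {'items': [50, 38], 'count': 2}
After line 2 (append 50 + 38 = 88): data = {'items': [50, 38, 88], 'count': 2}
After line 3 (count = len(items) = 3): data = {'items': [50, 38, 88], 'count': 3}

{'items': [50, 38, 88], 'count': 3}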